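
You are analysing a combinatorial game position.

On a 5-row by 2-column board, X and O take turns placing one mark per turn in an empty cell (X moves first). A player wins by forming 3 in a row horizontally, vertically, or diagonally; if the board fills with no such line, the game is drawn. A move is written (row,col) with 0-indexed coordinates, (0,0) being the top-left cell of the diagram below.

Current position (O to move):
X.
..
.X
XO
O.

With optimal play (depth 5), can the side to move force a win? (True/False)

p1 O@[X./../.X/XO/O.]: (0,1)[XO/../.X/XO/O.]+0* (1,0)[X./O./.X/XO/O.]+0 (1,1)[X./.O/.X/XO/O.]+0 (2,0)[X./../OX/XO/O.]+0 (4,1)[X./../.X/XO/OO]+0
p2 X@[XO/../.X/XO/O.]: (1,0)[XO/X./.X/XO/O.]+0* (1,1)[XO/.X/.X/XO/O.]+0 (2,0)[XO/../XX/XO/O.]+0 (4,1)[XO/../.X/XO/OX]+0
p3 O@[XO/X./.X/XO/O.]: (1,1)[XO/XO/.X/XO/O.]-1 (2,0)[XO/X./OX/XO/O.]+0* (4,1)[XO/X./.X/XO/OO]-1
p4 X@[XO/X./OX/XO/O.]: (1,1)[XO/XX/OX/XO/O.]+0* (4,1)[XO/X./OX/XO/OX]+0
p5 O@[XO/XX/OX/XO/O.]: (4,1)[XO/XX/OX/XO/OO]+0*
p6 X@[XO/XX/OX/XO/OO] terminal +0; root [X./../.X/XO/O.] d5

O winning at [X./../.X/XO/O.]: False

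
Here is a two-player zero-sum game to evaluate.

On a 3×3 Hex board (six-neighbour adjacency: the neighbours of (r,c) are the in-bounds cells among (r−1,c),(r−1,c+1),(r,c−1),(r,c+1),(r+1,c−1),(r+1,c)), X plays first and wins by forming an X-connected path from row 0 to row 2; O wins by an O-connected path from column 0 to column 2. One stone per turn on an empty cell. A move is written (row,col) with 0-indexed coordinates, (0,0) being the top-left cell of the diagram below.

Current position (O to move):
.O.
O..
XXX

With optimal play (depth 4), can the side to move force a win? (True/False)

p1 O@[.O./O../XXX]: (0,0)[OO./O../XXX]-1 (0,2)[.OO/O../XXX]+1* (1,1)[.O./OO./XXX]+1 (1,2)[.O./O.O/XXX]+1
p2 X@[.OO/O../XXX] terminal -1; root [.O./O../XXX] d4

O winning at [.O./O../XXX]: True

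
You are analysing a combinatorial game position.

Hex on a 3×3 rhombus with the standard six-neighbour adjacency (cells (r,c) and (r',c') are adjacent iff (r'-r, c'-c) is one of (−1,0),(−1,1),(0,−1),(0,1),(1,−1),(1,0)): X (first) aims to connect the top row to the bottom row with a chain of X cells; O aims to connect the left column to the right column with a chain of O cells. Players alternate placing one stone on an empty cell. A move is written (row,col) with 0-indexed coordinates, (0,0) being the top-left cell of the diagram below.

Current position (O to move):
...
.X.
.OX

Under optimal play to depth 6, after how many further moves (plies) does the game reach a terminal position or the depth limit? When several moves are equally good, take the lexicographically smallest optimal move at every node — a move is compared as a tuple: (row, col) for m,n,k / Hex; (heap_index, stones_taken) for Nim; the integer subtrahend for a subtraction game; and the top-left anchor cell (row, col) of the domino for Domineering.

p1 O@[.../.X./.OX]: (0,0)[O../.X./.OX]-1* (0,1)[.O./.X./.OX]-1 (0,2)[..O/.X./.OX]-1 (1,0)[.../OX./.OX]-1 (1,2)[.../.XO/.OX]-1 (2,0)[.../.X./OOX]-1
p2 X@[O../.X./.OX]: (0,1)[OX./.X./.OX]+1* (0,2)[O.X/.X./.OX]+1 (1,0)[O../XX./.OX]+1 (1,2)[O../.XX/.OX]+1 (2,0)[O../.X./XOX]+1
p3 O@[OX./.X./.OX]: (0,2)[OXO/.X./.OX]-1* (1,0)[OX./OX./.OX]-1 (1,2)[OX./.XO/.OX]-1 (2,0)[OX./.X./OOX]-1
p4 X@[OXO/.X./.OX]: (1,0)[OXO/XX./.OX]+1* (1,2)[OXO/.XX/.OX]+1 (2,0)[OXO/.X./XOX]+1
p5 O@[OXO/XX./.OX]: (1,2)[OXO/XXO/.OX]-1* (2,0)[OXO/XX./OOX]-1
p6 X@[OXO/XXO/.OX]: (2,0)[OXO/XXO/XOX]+1*
p7 O@[OXO/XXO/XOX] terminal -1; root [.../.X./.OX] d6

PV length from [.../.X./.OX]: 6 plies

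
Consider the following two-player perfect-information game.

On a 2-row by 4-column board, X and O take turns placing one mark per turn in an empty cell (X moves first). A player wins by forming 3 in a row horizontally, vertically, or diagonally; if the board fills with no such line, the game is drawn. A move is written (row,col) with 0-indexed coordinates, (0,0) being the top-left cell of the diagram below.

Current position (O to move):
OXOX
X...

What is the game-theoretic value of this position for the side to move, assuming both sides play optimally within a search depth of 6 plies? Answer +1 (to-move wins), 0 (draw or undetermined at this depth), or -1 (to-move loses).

value(OXOX/X..., O) = 0

ply 1, O at OXOX/X... | (1,1)=+0→OXOX/XO..*; (1,2)=+0→OXOX/X.O.; (1,3)=+0→OXOX/X..O
ply 2, X at OXOX/XO.. | (1,2)=+0→OXOX/XOX.*; (1,3)=+0→OXOX/XO.X
ply 3, O at OXOX/XOX. | (1,3)=+0→OXOX/XOXO*
ply 4: OXOX/XOXO is terminal +0 (X); from OXOX/X... depth 6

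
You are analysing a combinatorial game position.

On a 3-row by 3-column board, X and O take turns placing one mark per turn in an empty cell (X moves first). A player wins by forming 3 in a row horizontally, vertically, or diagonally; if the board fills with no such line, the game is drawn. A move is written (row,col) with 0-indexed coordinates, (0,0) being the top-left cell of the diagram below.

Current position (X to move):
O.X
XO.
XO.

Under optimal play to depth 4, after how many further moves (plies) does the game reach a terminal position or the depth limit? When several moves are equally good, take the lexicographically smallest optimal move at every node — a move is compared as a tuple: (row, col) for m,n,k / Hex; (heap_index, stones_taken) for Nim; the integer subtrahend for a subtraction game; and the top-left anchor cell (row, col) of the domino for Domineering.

PV length from [O.X/XO./XO.]: 2 plies

ply 1, X at O.X/XO./XO. | (0,1)=-1→OXX/XO./XO.*; (1,2)=-1→O.X/XOX/XO.; (2,2)=-1→O.X/XO./XOX
ply 2, O at OXX/XO./XO. | (1,2)=+0→OXX/XOO/XO.; (2,2)=+1→OXX/XO./XOO*
ply 3: OXX/XO./XOO is terminal -1 (X); from O.X/XO./XO. depth 4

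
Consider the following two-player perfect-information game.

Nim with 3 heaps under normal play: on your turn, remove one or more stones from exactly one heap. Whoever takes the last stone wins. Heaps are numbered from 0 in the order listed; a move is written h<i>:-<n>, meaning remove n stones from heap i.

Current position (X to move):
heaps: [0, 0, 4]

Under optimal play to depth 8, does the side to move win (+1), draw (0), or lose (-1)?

p1 X@[(0,0,4)]: h2:-1[(0,0,3)]-1 h2:-2[(0,0,2)]-1 h2:-3[(0,0,1)]-1 h2:-4[(0,0,0)]+1*
p2 O@[(0,0,0)] terminal -1; root [(0,0,4)] d8

value((0,0,4), X) = +1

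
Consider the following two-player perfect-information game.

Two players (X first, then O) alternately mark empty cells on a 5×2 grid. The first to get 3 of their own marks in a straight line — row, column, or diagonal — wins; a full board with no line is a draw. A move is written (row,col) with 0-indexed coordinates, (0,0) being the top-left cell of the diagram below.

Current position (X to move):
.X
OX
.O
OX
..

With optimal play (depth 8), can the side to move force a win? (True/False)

X winning at [.X/OX/.O/OX/..]: False

[.X/OX/.O/OX/..] X move#1: (0,0):-1/XX/OX/.O/OX/.., (2,0):+0/.X/OX/XO/OX/..*, (4,0):-1/.X/OX/.O/OX/X., (4,1):-1/.X/OX/.O/OX/.X
[.X/OX/XO/OX/..] O move#2: (0,0):+0/OX/OX/XO/OX/..*, (4,0):+0/.X/OX/XO/OX/O., (4,1):+0/.X/OX/XO/OX/.O
[OX/OX/XO/OX/..] X move#3: (4,0):+0/OX/OX/XO/OX/X.*, (4,1):+0/OX/OX/XO/OX/.X
[OX/OX/XO/OX/X.] O move#4: (4,1):+0/OX/OX/XO/OX/XO*
[OX/OX/XO/OX/XO] end (terminal +0, X#5); searched .X/OX/.O/OX/.. to 8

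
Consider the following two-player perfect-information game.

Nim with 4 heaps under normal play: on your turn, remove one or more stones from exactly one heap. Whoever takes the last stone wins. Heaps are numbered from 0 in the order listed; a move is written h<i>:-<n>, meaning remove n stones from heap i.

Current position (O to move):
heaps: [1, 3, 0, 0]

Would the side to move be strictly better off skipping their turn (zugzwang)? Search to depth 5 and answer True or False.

[(1,3,0,0)] O move#1: h0:-1:-1/(0,3,0,0), h1:-1:-1/(1,2,0,0), h1:-2:+1/(1,1,0,0)*, h1:-3:-1/(1,0,0,0)
[(1,1,0,0)] X move#2: h0:-1:-1/(0,1,0,0)*, h1:-1:-1/(1,0,0,0)
[(0,1,0,0)] O move#3: h1:-1:+1/(0,0,0,0)*
[(0,0,0,0)] end (terminal -1, X#4); searched (1,3,0,0) to 5
pass branch (X moves first from the same position):
  | [(1,3,0,0)] X move#1: h0:-1:-1/(0,3,0,0), h1:-1:-1/(1,2,0,0), h1:-2:+1/(1,1,0,0)*, h1:-3:-1/(1,0,0,0)
  | [(1,1,0,0)] O move#2: h0:-1:-1/(0,1,0,0)*, h1:-1:-1/(1,0,0,0)
  | [(0,1,0,0)] X move#3: h1:-1:+1/(0,0,0,0)*
  | [(0,0,0,0)] end (terminal -1, O#4); searched (1,3,0,0) to 5
O moving scores +1; O passing scores -1

zugzwang((1,3,0,0), O) = False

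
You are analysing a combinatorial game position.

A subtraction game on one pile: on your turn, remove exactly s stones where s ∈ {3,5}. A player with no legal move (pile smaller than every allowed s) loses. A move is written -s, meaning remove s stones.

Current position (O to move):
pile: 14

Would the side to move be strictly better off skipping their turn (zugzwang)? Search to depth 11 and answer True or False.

p1 O@[14]: -3[11]-1 -5[9]+1*
p2 X@[9]: -3[6]-1* -5[4]-1
p3 O@[6]: -3[3]-1 -5[1]+1*
p4 X@[1] terminal -1; root [14] d11
suppose O passes — search the same position with X to move:
pass> p1 X@[14]: -3[11]-1 -5[9]+1*
pass> p2 O@[9]: -3[6]-1* -5[4]-1
pass> p3 X@[6]: -3[3]-1 -5[1]+1*
pass> p4 O@[1] terminal -1; root [14] d11
for O: play +1, pass -1

zugzwang(14, O) = False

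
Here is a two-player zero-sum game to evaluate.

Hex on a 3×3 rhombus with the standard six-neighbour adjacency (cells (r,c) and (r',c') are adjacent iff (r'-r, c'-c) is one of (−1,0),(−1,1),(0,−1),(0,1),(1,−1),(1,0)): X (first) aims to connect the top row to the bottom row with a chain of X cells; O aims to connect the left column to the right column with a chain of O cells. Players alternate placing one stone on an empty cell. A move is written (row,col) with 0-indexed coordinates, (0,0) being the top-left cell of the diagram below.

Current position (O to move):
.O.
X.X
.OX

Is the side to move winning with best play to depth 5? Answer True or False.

p1 O@[.O./X.X/.OX]: (0,0)[OO./X.X/.OX]-1* (0,2)[.OO/X.X/.OX]-1 (1,1)[.O./XOX/.OX]-1 (2,0)[.O./X.X/OOX]-1
p2 X@[OO./X.X/.OX]: (0,2)[OOX/X.X/.OX]+1* (1,1)[OO./XXX/.OX]-1 (2,0)[OO./X.X/XOX]-1
p3 O@[OOX/X.X/.OX] terminal -1; root [.O./X.X/.OX] d5

O winning at [.O./X.X/.OX]: False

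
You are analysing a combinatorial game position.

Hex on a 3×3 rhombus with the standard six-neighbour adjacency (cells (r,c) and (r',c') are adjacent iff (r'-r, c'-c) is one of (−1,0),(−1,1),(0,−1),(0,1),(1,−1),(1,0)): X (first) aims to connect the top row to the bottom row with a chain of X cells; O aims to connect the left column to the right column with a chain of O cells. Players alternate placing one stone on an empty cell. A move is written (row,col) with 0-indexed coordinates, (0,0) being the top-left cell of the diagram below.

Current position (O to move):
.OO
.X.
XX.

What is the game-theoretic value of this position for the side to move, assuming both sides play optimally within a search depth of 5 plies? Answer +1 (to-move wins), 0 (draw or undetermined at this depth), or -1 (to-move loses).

ply 1, O at .OO/.X./XX. | (0,0)=+1→OOO/.X./XX.*; (1,0)=+1→.OO/OX./XX.; (1,2)=+1→.OO/.XO/XX.; (2,2)=+1→.OO/.X./XXO
ply 2: OOO/.X./XX. is terminal -1 (X); from .OO/.X./XX. depth 5

value(.OO/.X./XX., O) = +1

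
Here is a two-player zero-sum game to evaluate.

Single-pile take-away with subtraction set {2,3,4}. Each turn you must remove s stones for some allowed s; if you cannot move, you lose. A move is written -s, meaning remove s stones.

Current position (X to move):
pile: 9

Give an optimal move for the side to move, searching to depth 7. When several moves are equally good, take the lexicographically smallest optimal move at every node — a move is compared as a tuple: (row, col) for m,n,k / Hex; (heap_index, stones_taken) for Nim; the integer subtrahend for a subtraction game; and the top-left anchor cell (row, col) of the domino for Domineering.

X's best at [9]: -2

p1 X@[9]: -2[7]+1* -3[6]+1 -4[5]-1
p2 O@[7]: -2[5]-1* -3[4]-1 -4[3]-1
p3 X@[5]: -2[3]-1 -3[2]-1 -4[1]+1*
p4 O@[1] terminal -1; root [9] d7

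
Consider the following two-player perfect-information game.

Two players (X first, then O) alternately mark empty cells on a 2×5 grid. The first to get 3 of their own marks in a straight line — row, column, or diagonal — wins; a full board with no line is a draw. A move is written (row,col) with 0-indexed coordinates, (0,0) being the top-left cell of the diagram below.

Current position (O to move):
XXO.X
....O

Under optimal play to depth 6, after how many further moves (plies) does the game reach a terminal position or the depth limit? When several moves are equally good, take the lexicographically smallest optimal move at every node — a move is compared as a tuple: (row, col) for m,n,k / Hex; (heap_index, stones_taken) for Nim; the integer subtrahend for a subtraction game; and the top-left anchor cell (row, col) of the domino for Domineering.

PV length from [XXO.X/....O]: 5 plies

ply 1, O at XXO.X/....O | (0,3)=+0→XXOOX/....O*; (1,0)=+0→XXO.X/O...O; (1,1)=+0→XXO.X/.O..O; (1,2)=+0→XXO.X/..O.O; (1,3)=+0→XXO.X/...OO
ply 2, X at XXOOX/....O | (1,0)=+0→XXOOX/X...O*; (1,1)=+0→XXOOX/.X..O; (1,2)=+0→XXOOX/..X.O; (1,3)=+0→XXOOX/...XO
ply 3, O at XXOOX/X...O | (1,1)=+0→XXOOX/XO..O*; (1,2)=+0→XXOOX/X.O.O; (1,3)=+0→XXOOX/X..OO
ply 4, X at XXOOX/XO..O | (1,2)=+0→XXOOX/XOX.O*; (1,3)=+0→XXOOX/XO.XO
ply 5, O at XXOOX/XOX.O | (1,3)=+0→XXOOX/XOXOO*
ply 6: XXOOX/XOXOO is terminal +0 (X); from XXO.X/....O depth 6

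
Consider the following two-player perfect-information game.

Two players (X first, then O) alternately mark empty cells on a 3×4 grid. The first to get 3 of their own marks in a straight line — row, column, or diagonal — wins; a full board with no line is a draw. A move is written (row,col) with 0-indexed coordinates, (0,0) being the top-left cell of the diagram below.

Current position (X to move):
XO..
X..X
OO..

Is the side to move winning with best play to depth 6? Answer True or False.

p1 X@[XO../X..X/OO..]: (0,2)[XOX./X..X/OO..]-1* (0,3)[XO.X/X..X/OO..]-1 (1,1)[XO../XX.X/OO..]-1 (1,2)[XO../X.XX/OO..]-1 (2,2)[XO../X..X/OOX.]-1 (2,3)[XO../X..X/OO.X]-1
p2 O@[XOX./X..X/OO..]: (0,3)[XOXO/X..X/OO..]+1* (1,1)[XOX./XO.X/OO..]+1 (1,2)[XOX./X.OX/OO..]+1 (2,2)[XOX./X..X/OOO.]+1 (2,3)[XOX./X..X/OO.O]+1
p3 X@[XOXO/X..X/OO..]: (1,1)[XOXO/XX.X/OO..]-1* (1,2)[XOXO/X.XX/OO..]-1 (2,2)[XOXO/X..X/OOX.]-1 (2,3)[XOXO/X..X/OO.X]-1
p4 O@[XOXO/XX.X/OO..]: (1,2)[XOXO/XXOX/OO..]+1* (2,2)[XOXO/XX.X/OOO.]+1 (2,3)[XOXO/XX.X/OO.O]-1
p5 X@[XOXO/XXOX/OO..] terminal -1; root [XO../X..X/OO..] d6

X winning at [XO../X..X/OO..]: False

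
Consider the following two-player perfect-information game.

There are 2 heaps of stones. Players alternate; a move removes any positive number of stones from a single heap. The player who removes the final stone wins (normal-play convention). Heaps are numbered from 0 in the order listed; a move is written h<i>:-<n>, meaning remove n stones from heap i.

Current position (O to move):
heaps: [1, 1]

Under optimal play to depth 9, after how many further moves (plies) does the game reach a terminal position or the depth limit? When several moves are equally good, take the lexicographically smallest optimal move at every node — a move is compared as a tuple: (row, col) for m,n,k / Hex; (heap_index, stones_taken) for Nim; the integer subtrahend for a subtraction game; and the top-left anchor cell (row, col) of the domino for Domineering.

PV length from [(1,1)]: 2 plies

ply 1, O at (1,1) | h0:-1=-1→(0,1)*; h1:-1=-1→(1,0)
ply 2, X at (0,1) | h1:-1=+1→(0,0)*
ply 3: (0,0) is terminal -1 (O); from (1,1) depth 9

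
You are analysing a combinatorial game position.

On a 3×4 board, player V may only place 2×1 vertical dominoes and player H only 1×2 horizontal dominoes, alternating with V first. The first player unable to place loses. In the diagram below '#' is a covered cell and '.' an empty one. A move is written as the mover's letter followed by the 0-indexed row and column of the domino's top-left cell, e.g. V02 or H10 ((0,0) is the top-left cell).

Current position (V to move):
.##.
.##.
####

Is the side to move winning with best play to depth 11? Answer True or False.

[.##./.##./####] V move#1: V00:+1/###./###./####*, V03:+1/.###/.###/####
[###./###./####] end (terminal -1, H#2); searched .##./.##./#### to 11

V winning at [.##./.##./####]: True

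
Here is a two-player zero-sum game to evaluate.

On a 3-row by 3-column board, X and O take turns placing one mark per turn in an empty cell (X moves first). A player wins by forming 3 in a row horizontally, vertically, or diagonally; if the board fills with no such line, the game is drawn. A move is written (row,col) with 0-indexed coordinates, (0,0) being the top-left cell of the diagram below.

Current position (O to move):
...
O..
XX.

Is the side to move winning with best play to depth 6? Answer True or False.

O winning at [.../O../XX.]: False

p1 O@[.../O../XX.]: (0,0)[O../O../XX.]-1* (0,1)[.O./O../XX.]-1 (0,2)[..O/O../XX.]-1 (1,1)[.../OO./XX.]-1 (1,2)[.../O.O/XX.]-1 (2,2)[.../O../XXO]-1
p2 X@[O../O../XX.]: (0,1)[OX./O../XX.]+1* (0,2)[O.X/O../XX.]+1 (1,1)[O../OX./XX.]+1 (1,2)[O../O.X/XX.]+1 (2,2)[O../O../XXX]+1
p3 O@[OX./O../XX.]: (0,2)[OXO/O../XX.]-1* (1,1)[OX./OO./XX.]-1 (1,2)[OX./O.O/XX.]-1 (2,2)[OX./O../XXO]-1
p4 X@[OXO/O../XX.]: (1,1)[OXO/OX./XX.]+1* (1,2)[OXO/O.X/XX.]+1 (2,2)[OXO/O../XXX]+1
p5 O@[OXO/OX./XX.] terminal -1; root [.../O../XX.] d6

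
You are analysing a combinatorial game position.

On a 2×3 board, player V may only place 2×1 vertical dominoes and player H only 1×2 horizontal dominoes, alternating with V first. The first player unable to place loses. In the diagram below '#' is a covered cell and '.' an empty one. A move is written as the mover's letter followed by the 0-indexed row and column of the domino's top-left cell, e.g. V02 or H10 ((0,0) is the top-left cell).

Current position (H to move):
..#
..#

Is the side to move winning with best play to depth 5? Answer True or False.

ply 1, H at ..#/..# | H00=+1→###/..#*; H10=+1→..#/###
ply 2: ###/..# is terminal -1 (V); from ..#/..# depth 5

H winning at [..#/..#]: True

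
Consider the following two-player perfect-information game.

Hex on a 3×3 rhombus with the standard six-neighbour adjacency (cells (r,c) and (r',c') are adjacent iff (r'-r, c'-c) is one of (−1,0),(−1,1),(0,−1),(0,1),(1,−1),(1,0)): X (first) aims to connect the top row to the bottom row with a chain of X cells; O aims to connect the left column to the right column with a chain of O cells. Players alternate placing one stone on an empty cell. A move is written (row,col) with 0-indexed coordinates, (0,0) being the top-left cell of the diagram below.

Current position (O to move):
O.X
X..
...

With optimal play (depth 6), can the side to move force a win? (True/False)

ply 1, O at O.X/X../... | (0,1)=-1→OOX/X../...*; (1,1)=-1→O.X/XO./...; (1,2)=-1→O.X/X.O/...; (2,0)=-1→O.X/X../O..; (2,1)=-1→O.X/X../.O.; (2,2)=-1→O.X/X../..O
ply 2, X at OOX/X../... | (1,1)=+1→OOX/XX./...*; (1,2)=+1→OOX/X.X/...; (2,0)=+1→OOX/X../X..; (2,1)=+1→OOX/X../.X.; (2,2)=+1→OOX/X../..X
ply 3, O at OOX/XX./... | (1,2)=-1→OOX/XXO/...*; (2,0)=-1→OOX/XX./O..; (2,1)=-1→OOX/XX./.O.; (2,2)=-1→OOX/XX./..O
ply 4, X at OOX/XXO/... | (2,0)=+1→OOX/XXO/X..*; (2,1)=+1→OOX/XXO/.X.; (2,2)=+1→OOX/XXO/..X
ply 5: OOX/XXO/X.. is terminal -1 (O); from O.X/X../... depth 6

O winning at [O.X/X../...]: False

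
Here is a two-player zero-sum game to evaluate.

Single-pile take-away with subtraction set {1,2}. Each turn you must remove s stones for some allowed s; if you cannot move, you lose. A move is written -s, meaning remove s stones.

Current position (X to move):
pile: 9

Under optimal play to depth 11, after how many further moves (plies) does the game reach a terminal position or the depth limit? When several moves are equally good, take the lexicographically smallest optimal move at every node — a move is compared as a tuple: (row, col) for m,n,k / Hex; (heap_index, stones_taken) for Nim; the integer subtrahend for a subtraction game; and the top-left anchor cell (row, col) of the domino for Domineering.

PV length from [9]: 6 plies

p1 X@[9]: -1[8]-1* -2[7]-1
p2 O@[8]: -1[7]-1 -2[6]+1*
p3 X@[6]: -1[5]-1* -2[4]-1
p4 O@[5]: -1[4]-1 -2[3]+1*
p5 X@[3]: -1[2]-1* -2[1]-1
p6 O@[2]: -1[1]-1 -2[0]+1*
p7 X@[0] terminal -1; root [9] d11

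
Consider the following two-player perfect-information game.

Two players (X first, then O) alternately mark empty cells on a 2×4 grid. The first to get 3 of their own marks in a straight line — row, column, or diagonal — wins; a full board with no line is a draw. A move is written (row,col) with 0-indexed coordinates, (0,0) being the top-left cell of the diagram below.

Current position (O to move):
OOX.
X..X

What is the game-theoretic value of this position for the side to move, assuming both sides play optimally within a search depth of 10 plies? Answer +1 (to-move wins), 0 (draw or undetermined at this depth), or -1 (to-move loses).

ply 1, O at OOX./X..X | (0,3)=+0→OOXO/X..X*; (1,1)=+0→OOX./XO.X; (1,2)=+0→OOX./X.OX
ply 2, X at OOXO/X..X | (1,1)=+0→OOXO/XX.X*; (1,2)=+0→OOXO/X.XX
ply 3, O at OOXO/XX.X | (1,2)=+0→OOXO/XXOX*
ply 4: OOXO/XXOX is terminal +0 (X); from OOX./X..X depth 10

value(OOX./X..X, O) = 0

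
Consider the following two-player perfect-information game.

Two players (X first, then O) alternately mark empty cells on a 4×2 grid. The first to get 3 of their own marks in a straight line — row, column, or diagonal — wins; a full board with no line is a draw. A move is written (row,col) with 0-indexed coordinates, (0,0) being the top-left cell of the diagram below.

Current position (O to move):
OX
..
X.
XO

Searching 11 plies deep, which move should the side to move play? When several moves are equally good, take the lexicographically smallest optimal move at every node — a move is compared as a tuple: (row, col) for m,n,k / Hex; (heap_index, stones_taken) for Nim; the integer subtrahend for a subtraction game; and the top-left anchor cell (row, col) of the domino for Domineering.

O's best at [OX/../X./XO]: (1,0)

ply 1, O at OX/../X./XO | (1,0)=+0→OX/O./X./XO*; (1,1)=-1→OX/.O/X./XO; (2,1)=-1→OX/../XO/XO
ply 2, X at OX/O./X./XO | (1,1)=+0→OX/OX/X./XO*; (2,1)=+0→OX/O./XX/XO
ply 3, O at OX/OX/X./XO | (2,1)=+0→OX/OX/XO/XO*
ply 4: OX/OX/XO/XO is terminal +0 (X); from OX/../X./XO depth 11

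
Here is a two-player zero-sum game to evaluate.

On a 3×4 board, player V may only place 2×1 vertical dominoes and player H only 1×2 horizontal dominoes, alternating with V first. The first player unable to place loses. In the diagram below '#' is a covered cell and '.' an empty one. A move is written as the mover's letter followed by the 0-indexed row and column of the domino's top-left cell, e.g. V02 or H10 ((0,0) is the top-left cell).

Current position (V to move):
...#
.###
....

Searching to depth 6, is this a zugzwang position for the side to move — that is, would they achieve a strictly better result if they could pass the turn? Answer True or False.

ply 1, V at ...#/.###/.... | V00=-1→#..#/####/....*; V10=-1→...#/####/#...
ply 2, H at #..#/####/.... | H01=+1→####/####/....*; H20=+1→#..#/####/##..; H21=+1→#..#/####/.##.; H22=+1→#..#/####/..##
ply 3: ####/####/.... is terminal -1 (V); from ...#/.###/.... depth 6
pass branch (H moves first from the same position):
  | ply 1, H at ...#/.###/.... | H00=+1→##.#/.###/....*; H01=+1→.###/.###/....; H20=+1→...#/.###/##..; H21=+1→...#/.###/.##.; H22=+1→...#/.###/..##
  | ply 2, V at ##.#/.###/.... | V10=-1→##.#/####/#...*
  | ply 3, H at ##.#/####/#... | H21=+1→##.#/####/###.*; H22=+1→##.#/####/#.##
  | ply 4: ##.#/####/###. is terminal -1 (V); from ...#/.###/.... depth 6
V moving scores -1; V passing scores -1

zugzwang(...#/.###/...., V) = False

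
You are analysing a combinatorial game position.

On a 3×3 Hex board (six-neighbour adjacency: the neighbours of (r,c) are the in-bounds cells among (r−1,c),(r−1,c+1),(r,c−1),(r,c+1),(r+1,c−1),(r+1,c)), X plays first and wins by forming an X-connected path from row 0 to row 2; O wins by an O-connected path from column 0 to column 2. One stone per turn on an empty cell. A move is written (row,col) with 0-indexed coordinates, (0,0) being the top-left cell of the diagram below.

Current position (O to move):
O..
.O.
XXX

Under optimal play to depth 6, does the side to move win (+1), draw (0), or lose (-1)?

value(O../.O./XXX, O) = +1

p1 O@[O../.O./XXX]: (0,1)[OO./.O./XXX]+1* (0,2)[O.O/.O./XXX]+1 (1,0)[O../OO./XXX]+1 (1,2)[O../.OO/XXX]+1
p2 X@[OO./.O./XXX]: (0,2)[OOX/.O./XXX]-1* (1,0)[OO./XO./XXX]-1 (1,2)[OO./.OX/XXX]-1
p3 O@[OOX/.O./XXX]: (1,0)[OOX/OO./XXX]-1 (1,2)[OOX/.OO/XXX]+1*
p4 X@[OOX/.OO/XXX] terminal -1; root [O../.O./XXX] d6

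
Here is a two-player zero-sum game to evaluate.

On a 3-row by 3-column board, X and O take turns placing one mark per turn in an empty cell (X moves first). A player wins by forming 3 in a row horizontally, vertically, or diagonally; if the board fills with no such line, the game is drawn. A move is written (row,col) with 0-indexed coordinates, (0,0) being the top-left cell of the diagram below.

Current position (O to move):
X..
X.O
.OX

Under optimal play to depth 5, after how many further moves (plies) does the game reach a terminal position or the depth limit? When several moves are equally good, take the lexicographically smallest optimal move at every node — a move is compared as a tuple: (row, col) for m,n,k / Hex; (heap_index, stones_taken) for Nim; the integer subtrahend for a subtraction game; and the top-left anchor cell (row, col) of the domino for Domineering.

[X../X.O/.OX] O move#1: (0,1):-1/XO./X.O/.OX*, (0,2):-1/X.O/X.O/.OX, (1,1):-1/X../XOO/.OX, (2,0):-1/X../X.O/OOX
[XO./X.O/.OX] X move#2: (0,2):-1/XOX/X.O/.OX, (1,1):+1/XO./XXO/.OX*, (2,0):+1/XO./X.O/XOX
[XO./XXO/.OX] end (terminal -1, O#3); searched X../X.O/.OX to 5

PV length from [X../X.O/.OX]: 2 plies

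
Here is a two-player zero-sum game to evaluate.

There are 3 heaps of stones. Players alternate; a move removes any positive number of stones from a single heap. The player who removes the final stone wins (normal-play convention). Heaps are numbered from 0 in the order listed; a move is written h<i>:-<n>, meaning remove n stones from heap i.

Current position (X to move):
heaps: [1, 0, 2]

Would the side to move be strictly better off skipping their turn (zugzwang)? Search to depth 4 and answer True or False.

zugzwang((1,0,2), X) = False

p1 X@[(1,0,2)]: h0:-1[(0,0,2)]-1 h2:-1[(1,0,1)]+1* h2:-2[(1,0,0)]-1
p2 O@[(1,0,1)]: h0:-1[(0,0,1)]-1* h2:-1[(1,0,0)]-1
p3 X@[(0,0,1)]: h2:-1[(0,0,0)]+1*
p4 O@[(0,0,0)] terminal -1; root [(1,0,2)] d4
pass branch (O moves first from the same position):
  | p1 O@[(1,0,2)]: h0:-1[(0,0,2)]-1 h2:-1[(1,0,1)]+1* h2:-2[(1,0,0)]-1
  | p2 X@[(1,0,1)]: h0:-1[(0,0,1)]-1* h2:-1[(1,0,0)]-1
  | p3 O@[(0,0,1)]: h2:-1[(0,0,0)]+1*
  | p4 X@[(0,0,0)] terminal -1; root [(1,0,2)] d4
X moving scores +1; X passing scores -1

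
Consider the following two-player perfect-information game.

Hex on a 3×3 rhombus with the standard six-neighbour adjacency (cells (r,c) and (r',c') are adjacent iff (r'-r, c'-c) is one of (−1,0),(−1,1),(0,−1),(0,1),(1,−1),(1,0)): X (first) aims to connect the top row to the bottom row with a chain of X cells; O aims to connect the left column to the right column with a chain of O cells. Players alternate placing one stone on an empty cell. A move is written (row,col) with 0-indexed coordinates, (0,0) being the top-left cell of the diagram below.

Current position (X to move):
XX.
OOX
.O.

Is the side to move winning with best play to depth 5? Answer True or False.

X winning at [XX./OOX/.O.]: False

[XX./OOX/.O.] X move#1: (0,2):-1/XXX/OOX/.O.*, (2,0):-1/XX./OOX/XO., (2,2):-1/XX./OOX/.OX
[XXX/OOX/.O.] O move#2: (2,0):-1/XXX/OOX/OO., (2,2):+1/XXX/OOX/.OO*
[XXX/OOX/.OO] end (terminal -1, X#3); searched XX./OOX/.O. to 5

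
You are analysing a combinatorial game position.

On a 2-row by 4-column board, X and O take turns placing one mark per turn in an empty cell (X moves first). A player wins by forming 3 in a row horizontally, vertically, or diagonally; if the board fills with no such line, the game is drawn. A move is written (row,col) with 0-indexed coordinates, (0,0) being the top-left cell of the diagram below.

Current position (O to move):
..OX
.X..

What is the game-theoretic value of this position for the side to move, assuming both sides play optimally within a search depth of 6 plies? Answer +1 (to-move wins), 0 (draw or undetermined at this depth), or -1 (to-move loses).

value(..OX/.X.., O) = 0

ply 1, O at ..OX/.X.. | (0,0)=+0→O.OX/.X..*; (0,1)=+0→.OOX/.X..; (1,0)=+0→..OX/OX..; (1,2)=+0→..OX/.XO.; (1,3)=+0→..OX/.X.O
ply 2, X at O.OX/.X.. | (0,1)=+0→OXOX/.X..*; (1,0)=-1→O.OX/XX..; (1,2)=-1→O.OX/.XX.; (1,3)=-1→O.OX/.X.X
ply 3, O at OXOX/.X.. | (1,0)=+0→OXOX/OX..*; (1,2)=+0→OXOX/.XO.; (1,3)=+0→OXOX/.X.O
ply 4, X at OXOX/OX.. | (1,2)=+0→OXOX/OXX.*; (1,3)=+0→OXOX/OX.X
ply 5, O at OXOX/OXX. | (1,3)=+0→OXOX/OXXO*
ply 6: OXOX/OXXO is terminal +0 (X); from ..OX/.X.. depth 6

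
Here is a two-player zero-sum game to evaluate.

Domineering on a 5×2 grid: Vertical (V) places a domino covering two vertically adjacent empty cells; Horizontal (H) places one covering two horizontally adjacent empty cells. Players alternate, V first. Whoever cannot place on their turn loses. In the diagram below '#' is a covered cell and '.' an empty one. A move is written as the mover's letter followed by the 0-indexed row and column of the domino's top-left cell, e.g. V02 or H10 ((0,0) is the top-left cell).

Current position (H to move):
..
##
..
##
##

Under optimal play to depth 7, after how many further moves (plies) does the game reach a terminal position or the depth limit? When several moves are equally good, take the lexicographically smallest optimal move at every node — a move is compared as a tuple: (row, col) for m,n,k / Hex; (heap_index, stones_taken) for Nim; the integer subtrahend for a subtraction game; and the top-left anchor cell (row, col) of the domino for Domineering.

PV length from [../##/../##/##]: 1 ply

ply 1, H at ../##/../##/## | H00=+1→##/##/../##/##*; H20=+1→../##/##/##/##
ply 2: ##/##/../##/## is terminal -1 (V); from ../##/../##/## depth 7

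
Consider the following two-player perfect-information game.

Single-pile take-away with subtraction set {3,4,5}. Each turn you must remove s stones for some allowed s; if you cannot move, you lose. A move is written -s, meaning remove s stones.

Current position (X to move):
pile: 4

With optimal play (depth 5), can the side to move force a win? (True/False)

X winning at [4]: True

p1 X@[4]: -3[1]+1* -4[0]+1
p2 O@[1] terminal -1; root [4] d5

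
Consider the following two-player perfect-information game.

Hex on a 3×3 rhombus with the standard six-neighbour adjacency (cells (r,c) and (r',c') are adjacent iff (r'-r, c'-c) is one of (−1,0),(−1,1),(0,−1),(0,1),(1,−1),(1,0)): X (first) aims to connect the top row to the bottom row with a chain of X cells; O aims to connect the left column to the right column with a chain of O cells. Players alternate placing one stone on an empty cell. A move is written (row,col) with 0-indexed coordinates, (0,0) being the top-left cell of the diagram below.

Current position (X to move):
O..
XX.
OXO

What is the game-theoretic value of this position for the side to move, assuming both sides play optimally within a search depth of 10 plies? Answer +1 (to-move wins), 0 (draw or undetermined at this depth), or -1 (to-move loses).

ply 1, X at O../XX./OXO | (0,1)=+1→OX./XX./OXO*; (0,2)=+1→O.X/XX./OXO; (1,2)=+1→O../XXX/OXO
ply 2: OX./XX./OXO is terminal -1 (O); from O../XX./OXO depth 10

value(O../XX./OXO, X) = +1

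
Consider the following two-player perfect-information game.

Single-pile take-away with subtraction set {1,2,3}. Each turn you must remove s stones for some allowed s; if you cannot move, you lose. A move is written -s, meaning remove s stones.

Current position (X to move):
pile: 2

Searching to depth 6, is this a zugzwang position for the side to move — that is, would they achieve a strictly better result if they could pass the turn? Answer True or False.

zugzwang(2, X) = False

ply 1, X at 2 | -1=-1→1; -2=+1→0*
ply 2: 0 is terminal -1 (O); from 2 depth 6
pass branch (O moves first from the same position):
  | ply 1, O at 2 | -1=-1→1; -2=+1→0*
  | ply 2: 0 is terminal -1 (X); from 2 depth 6
X moving scores +1; X passing scores -1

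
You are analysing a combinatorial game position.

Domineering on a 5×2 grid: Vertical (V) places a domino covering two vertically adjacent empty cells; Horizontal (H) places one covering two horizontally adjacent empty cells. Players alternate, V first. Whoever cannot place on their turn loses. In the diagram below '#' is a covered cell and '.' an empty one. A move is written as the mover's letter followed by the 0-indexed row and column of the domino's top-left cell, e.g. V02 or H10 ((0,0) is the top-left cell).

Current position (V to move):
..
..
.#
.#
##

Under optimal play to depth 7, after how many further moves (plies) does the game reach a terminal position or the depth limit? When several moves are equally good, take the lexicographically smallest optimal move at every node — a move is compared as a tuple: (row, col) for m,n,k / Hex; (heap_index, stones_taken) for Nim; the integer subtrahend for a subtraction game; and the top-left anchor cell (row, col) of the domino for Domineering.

PV length from [../../.#/.#/##]: 1 ply

p1 V@[../../.#/.#/##]: V00[#./#./.#/.#/##]+1* V01[.#/.#/.#/.#/##]+1 V10[../#./##/.#/##]-1 V20[../../##/##/##]-1
p2 H@[#./#./.#/.#/##] terminal -1; root [../../.#/.#/##] d7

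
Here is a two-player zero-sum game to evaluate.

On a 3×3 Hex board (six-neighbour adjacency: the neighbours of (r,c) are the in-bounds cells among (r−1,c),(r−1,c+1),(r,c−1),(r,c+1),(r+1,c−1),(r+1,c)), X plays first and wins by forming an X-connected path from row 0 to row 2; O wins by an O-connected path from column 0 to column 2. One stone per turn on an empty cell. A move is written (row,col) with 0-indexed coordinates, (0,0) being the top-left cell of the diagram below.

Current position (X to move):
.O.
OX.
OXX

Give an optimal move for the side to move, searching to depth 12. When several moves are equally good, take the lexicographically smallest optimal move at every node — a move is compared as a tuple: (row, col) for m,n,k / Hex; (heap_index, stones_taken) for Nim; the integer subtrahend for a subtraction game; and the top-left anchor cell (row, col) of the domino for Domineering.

X's best at [.O./OX./OXX]: (0,2)

p1 X@[.O./OX./OXX]: (0,0)[XO./OX./OXX]-1 (0,2)[.OX/OX./OXX]+1* (1,2)[.O./OXX/OXX]-1
p2 O@[.OX/OX./OXX] terminal -1; root [.O./OX./OXX] d12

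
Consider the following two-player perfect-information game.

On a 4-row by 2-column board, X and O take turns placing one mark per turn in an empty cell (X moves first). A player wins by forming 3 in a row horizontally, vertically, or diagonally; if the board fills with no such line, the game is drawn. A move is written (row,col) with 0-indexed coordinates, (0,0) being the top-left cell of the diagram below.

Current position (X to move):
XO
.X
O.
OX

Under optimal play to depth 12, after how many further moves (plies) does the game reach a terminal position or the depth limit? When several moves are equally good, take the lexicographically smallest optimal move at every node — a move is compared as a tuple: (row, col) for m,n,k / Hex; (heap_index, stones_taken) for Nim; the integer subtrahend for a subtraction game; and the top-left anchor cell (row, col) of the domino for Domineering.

p1 X@[XO/.X/O./OX]: (1,0)[XO/XX/O./OX]+0 (2,1)[XO/.X/OX/OX]+1*
p2 O@[XO/.X/OX/OX] terminal -1; root [XO/.X/O./OX] d12

PV length from [XO/.X/O./OX]: 1 ply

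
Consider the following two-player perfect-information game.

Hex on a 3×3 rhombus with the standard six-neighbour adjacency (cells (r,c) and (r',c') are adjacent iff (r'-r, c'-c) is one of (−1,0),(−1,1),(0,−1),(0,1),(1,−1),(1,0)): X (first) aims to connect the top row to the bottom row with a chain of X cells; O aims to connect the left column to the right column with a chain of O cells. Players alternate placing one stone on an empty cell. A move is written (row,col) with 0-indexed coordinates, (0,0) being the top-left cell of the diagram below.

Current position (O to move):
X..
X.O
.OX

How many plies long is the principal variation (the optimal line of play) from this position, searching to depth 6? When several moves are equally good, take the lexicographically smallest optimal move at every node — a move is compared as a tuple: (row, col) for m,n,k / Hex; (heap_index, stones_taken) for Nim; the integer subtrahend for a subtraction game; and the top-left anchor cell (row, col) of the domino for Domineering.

PV length from [X../X.O/.OX]: 1 ply

ply 1, O at X../X.O/.OX | (0,1)=-1→XO./X.O/.OX; (0,2)=-1→X.O/X.O/.OX; (1,1)=-1→X../XOO/.OX; (2,0)=+1→X../X.O/OOX*
ply 2: X../X.O/OOX is terminal -1 (X); from X../X.O/.OX depth 6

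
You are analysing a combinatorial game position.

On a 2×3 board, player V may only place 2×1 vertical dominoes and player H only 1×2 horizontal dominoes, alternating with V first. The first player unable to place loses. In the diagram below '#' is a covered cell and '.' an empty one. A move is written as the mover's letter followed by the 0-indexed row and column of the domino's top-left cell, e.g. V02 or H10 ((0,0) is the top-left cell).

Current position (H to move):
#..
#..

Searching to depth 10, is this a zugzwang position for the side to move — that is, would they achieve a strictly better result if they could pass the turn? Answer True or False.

[#../#..] H move#1: H01:+1/###/#..*, H11:+1/#../###
[###/#..] end (terminal -1, V#2); searched #../#.. to 10
if H skipped the turn, V would face:
~ [#../#..] V move#1: V01:+1/##./##.*, V02:+1/#.#/#.#
~ [##./##.] end (terminal -1, H#2); searched #../#.. to 10
compare (H): move=+1 vs pass=-1

zugzwang(#../#.., H) = False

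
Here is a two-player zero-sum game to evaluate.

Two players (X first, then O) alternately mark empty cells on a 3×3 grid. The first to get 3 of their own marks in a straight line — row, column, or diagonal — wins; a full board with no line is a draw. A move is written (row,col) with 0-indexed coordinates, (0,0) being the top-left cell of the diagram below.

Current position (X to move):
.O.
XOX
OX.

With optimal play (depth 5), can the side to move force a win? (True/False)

X winning at [.O./XOX/OX.]: False

[.O./XOX/OX.] X move#1: (0,0):-1/XO./XOX/OX., (0,2):+0/.OX/XOX/OX.*, (2,2):-1/.O./XOX/OXX
[.OX/XOX/OX.] O move#2: (0,0):-1/OOX/XOX/OX., (2,2):+0/.OX/XOX/OXO*
[.OX/XOX/OXO] X move#3: (0,0):+0/XOX/XOX/OXO*
[XOX/XOX/OXO] end (terminal +0, O#4); searched .O./XOX/OX. to 5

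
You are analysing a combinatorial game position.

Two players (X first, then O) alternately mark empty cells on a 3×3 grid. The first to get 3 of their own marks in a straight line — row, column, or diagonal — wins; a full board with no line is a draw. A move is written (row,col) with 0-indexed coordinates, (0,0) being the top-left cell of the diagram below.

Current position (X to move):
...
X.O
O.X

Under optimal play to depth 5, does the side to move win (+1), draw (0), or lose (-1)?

[.../X.O/O.X] X move#1: (0,0):+0/X../X.O/O.X*, (0,1):+0/.X./X.O/O.X, (0,2):+0/..X/X.O/O.X, (1,1):+0/.../XXO/O.X, (2,1):+0/.../X.O/OXX
[X../X.O/O.X] O move#2: (0,1):-1/XO./X.O/O.X, (0,2):-1/X.O/X.O/O.X, (1,1):+0/X../XOO/O.X*, (2,1):-1/X../X.O/OOX
[X../XOO/O.X] X move#3: (0,1):-1/XX./XOO/O.X, (0,2):+0/X.X/XOO/O.X*, (2,1):-1/X../XOO/OXX
[X.X/XOO/O.X] O move#4: (0,1):+0/XOX/XOO/O.X*, (2,1):-1/X.X/XOO/OOX
[XOX/XOO/O.X] X move#5: (2,1):+0/XOX/XOO/OXX*
[XOX/XOO/OXX] end (terminal +0, O#6); searched .../X.O/O.X to 5

value(.../X.O/O.X, X) = 0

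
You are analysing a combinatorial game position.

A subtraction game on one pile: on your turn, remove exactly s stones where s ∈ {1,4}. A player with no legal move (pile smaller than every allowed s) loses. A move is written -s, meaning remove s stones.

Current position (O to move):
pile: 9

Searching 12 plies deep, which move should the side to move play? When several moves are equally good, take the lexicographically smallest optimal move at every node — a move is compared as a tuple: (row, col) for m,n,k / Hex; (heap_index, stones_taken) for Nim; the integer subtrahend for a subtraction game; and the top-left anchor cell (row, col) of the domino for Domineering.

ply 1, O at 9 | -1=-1→8; -4=+1→5*
ply 2, X at 5 | -1=-1→4*; -4=-1→1
ply 3, O at 4 | -1=-1→3; -4=+1→0*
ply 4: 0 is terminal -1 (X); from 9 depth 12

O's best at [9]: -4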